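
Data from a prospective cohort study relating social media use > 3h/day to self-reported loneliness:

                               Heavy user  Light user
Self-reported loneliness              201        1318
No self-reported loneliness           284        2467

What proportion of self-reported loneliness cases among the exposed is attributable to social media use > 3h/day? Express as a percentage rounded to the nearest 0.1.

16.0

Reading the table with exposure as columns: a = 201 (Heavy user, case), b = 284 (Heavy user, non-case), c = 1318 (Light user, case), d = 2467.
Risk in exposed = 201/485 = 0.41443; risk in unexposed = 1318/3785 = 0.34822.
RR = 0.41443/0.34822 = 1.19016
AR% = (RR − 1)/RR × 100 = (1.19016 − 1)/1.19016 × 100 = 15.9776%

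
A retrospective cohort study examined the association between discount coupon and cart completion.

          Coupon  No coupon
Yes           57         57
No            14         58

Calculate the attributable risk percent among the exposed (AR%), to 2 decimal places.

38.26

Reading the table with exposure as columns: a = 57 (Coupon, case), b = 14 (Coupon, non-case), c = 57 (No coupon, case), d = 58.
Risk in exposed = 57/71 = 0.80282; risk in unexposed = 57/115 = 0.49565.
RR = 0.80282/0.49565 = 1.61972
AR% = (RR − 1)/RR × 100 = (1.61972 − 1)/1.61972 × 100 = 38.2609%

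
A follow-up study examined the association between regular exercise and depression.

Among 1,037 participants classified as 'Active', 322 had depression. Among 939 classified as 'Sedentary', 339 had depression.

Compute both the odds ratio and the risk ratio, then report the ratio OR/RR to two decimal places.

From the description: a = 322, b = 715, c = 339, d = 600.
OR = (322·600)/(715·339) = 193200/242385 = 0.79708
Risk in exposed = 322/1037 = 0.31051; risk in unexposed = 339/939 = 0.36102; RR = 0.86009
OR/RR = 0.79708 / 0.86009 = 0.92674
The outcome is not rare, so the OR lies further from 1 than the RR.

0.93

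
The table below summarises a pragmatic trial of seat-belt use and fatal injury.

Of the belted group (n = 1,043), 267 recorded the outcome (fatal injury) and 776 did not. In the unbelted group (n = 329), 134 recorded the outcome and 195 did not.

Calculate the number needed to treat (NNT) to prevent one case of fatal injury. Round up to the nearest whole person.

Risk in treated group = 267/1043 = 0.25599; risk in control = 134/329 = 0.40729.
Absolute risk reduction = 0.40729 − 0.25599 = 0.15130
NNT = 1 / ARR = 1 / 0.15130 = 6.609 → round up → 7

7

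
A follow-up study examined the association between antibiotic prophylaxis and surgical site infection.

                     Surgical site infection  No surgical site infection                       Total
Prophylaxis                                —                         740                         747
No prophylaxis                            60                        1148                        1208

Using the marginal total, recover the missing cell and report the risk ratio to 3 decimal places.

The missing cell is in the exposed row: 747 − 740 = 7.
So a = 7, b = 740, c = 60, d = 1148.
RR = [a/(a+b)] / [c/(c+d)] = (7/747) / (60/1208) = 0.00937/0.04967 = 0.18867

0.189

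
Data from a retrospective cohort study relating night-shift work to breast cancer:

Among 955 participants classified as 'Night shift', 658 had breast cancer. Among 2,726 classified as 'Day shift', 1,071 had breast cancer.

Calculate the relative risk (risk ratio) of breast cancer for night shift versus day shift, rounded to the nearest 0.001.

1.754

From the description: a = 658, b = 297, c = 1071, d = 1655.
Risk in exposed = 658/955 = 0.68901; risk in unexposed = 1071/2726 = 0.39288.
RR = 0.68901 / 0.39288 = 1.75371
The risk among the exposed is 1.75 times that among the unexposed.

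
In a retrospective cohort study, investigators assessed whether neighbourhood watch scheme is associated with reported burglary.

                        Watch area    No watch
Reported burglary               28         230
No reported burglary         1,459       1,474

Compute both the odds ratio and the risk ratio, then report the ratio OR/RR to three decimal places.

0.882

Reading the table with exposure as columns: a = 28 (Watch area, case), b = 1459 (Watch area, non-case), c = 230 (No watch, case), d = 1474.
OR = (28·1474)/(1459·230) = 41272/335570 = 0.12299
Risk in exposed = 28/1487 = 0.01883; risk in unexposed = 230/1704 = 0.13498; RR = 0.13950
OR/RR = 0.12299 / 0.13950 = 0.88162
The outcome is not rare, so the OR lies further from 1 than the RR.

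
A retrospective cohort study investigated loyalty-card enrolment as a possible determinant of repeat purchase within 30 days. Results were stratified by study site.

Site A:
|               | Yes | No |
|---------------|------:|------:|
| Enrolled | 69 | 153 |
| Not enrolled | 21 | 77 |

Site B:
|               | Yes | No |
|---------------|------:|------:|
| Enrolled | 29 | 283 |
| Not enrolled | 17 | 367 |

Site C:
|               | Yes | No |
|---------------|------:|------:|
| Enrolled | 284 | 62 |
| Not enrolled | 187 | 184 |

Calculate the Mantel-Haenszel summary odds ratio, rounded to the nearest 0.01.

3.16

OR_MH = Σ(aᵢdᵢ/nᵢ) / Σ(bᵢcᵢ/nᵢ), where nᵢ is the stratum total.
Stratum 1 (Site A): n = 320; a·d/n = 69·77/320 = 16.6031; b·c/n = 153·21/320 = 10.0406
Stratum 2 (Site B): n = 696; a·d/n = 29·367/696 = 15.2917; b·c/n = 283·17/696 = 6.9124
Stratum 3 (Site C): n = 717; a·d/n = 284·184/717 = 72.8815; b·c/n = 62·187/717 = 16.1702
OR_MH = (16.6031 + 15.2917 + 72.8815) / (10.0406 + 6.9124 + 16.1702) = 104.7762 / 33.1231 = 3.16323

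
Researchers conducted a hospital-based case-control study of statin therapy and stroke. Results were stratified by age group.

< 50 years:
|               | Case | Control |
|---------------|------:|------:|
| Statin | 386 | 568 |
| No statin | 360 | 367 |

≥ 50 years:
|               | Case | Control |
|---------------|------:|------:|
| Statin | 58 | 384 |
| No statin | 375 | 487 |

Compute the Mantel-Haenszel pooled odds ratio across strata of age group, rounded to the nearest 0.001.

0.456

OR_MH = Σ(aᵢdᵢ/nᵢ) / Σ(bᵢcᵢ/nᵢ), where nᵢ is the stratum total.
Stratum 1 (< 50 years): n = 1681; a·d/n = 386·367/1681 = 84.2725; b·c/n = 568·360/1681 = 121.6419
Stratum 2 (≥ 50 years): n = 1304; a·d/n = 58·487/1304 = 21.6610; b·c/n = 384·375/1304 = 110.4294
OR_MH = (84.2725 + 21.6610) / (121.6419 + 110.4294) = 105.9335 / 232.0713 = 0.45647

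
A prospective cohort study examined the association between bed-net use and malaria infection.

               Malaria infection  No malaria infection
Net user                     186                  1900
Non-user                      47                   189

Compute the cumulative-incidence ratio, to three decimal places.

Cells: a = 186, b = 1900, c = 47, d = 189.
Risk in exposed = 186/2086 = 0.08917; risk in unexposed = 47/236 = 0.19915.
RR = 0.08917 / 0.19915 = 0.44773
The risk is 55% lower among the exposed than among the unexposed.

0.448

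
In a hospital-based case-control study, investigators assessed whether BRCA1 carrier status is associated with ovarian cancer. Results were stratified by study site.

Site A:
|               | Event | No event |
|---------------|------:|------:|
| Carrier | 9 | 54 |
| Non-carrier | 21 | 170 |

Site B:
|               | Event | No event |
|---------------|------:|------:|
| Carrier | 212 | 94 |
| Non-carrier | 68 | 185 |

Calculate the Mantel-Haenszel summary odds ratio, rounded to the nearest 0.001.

4.792

OR_MH = Σ(aᵢdᵢ/nᵢ) / Σ(bᵢcᵢ/nᵢ), where nᵢ is the stratum total.
Stratum 1 (Site A): n = 254; a·d/n = 9·170/254 = 6.0236; b·c/n = 54·21/254 = 4.4646
Stratum 2 (Site B): n = 559; a·d/n = 212·185/559 = 70.1610; b·c/n = 94·68/559 = 11.4347
OR_MH = (6.0236 + 70.1610) / (4.4646 + 11.4347) = 76.1846 / 15.8993 = 4.79171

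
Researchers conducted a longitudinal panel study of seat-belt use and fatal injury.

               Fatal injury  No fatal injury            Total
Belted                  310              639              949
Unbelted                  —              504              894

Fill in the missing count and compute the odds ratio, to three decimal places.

The missing cell is in the unexposed row: 894 − 504 = 390.
So a = 310, b = 639, c = 390, d = 504.
OR = (a·d)/(b·c) = (310 × 504) / (639 × 390) = 156240 / 249210 = 0.62694

0.627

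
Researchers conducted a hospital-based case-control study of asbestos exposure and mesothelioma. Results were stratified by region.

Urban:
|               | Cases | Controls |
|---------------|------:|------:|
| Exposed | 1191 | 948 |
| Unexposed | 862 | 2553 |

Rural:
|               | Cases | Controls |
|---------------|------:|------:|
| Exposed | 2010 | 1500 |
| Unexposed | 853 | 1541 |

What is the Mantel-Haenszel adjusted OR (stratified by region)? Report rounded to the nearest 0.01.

OR_MH = Σ(aᵢdᵢ/nᵢ) / Σ(bᵢcᵢ/nᵢ), where nᵢ is the stratum total.
Stratum 1 (Urban): n = 5554; a·d/n = 1191·2553/5554 = 547.4654; b·c/n = 948·862/5554 = 147.1329
Stratum 2 (Rural): n = 5904; a·d/n = 2010·1541/5904 = 524.6291; b·c/n = 1500·853/5904 = 216.7175
OR_MH = (547.4654 + 524.6291) / (147.1329 + 216.7175) = 1072.0945 / 363.8504 = 2.94653

2.95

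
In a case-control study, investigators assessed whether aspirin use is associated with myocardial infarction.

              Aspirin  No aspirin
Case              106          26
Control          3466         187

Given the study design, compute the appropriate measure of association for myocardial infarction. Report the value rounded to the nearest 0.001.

0.220

Reading the table with exposure as columns: a = 106 (Aspirin, case), b = 3466 (Aspirin, non-case), c = 26 (No aspirin, case), d = 187.
This is a case-control study: participants were sampled on outcome status, so risks in the source population cannot be estimated directly — relative risk is not valid here. The odds ratio is the appropriate measure.
OR = (a·d)/(b·c) = (106 × 187) / (3466 × 26) = 19822 / 90116 = 0.21996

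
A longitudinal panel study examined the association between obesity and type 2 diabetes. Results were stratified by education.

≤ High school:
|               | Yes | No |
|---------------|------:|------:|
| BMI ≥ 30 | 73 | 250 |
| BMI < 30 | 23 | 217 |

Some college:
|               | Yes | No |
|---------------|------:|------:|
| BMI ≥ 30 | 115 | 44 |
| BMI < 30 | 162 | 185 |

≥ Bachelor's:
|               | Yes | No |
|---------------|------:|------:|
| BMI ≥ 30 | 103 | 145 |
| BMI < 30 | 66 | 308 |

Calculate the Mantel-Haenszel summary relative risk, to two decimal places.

1.90

RR_MH = Σ(aᵢ·n₀ᵢ/nᵢ) / Σ(cᵢ·n₁ᵢ/nᵢ), with n₁ᵢ = aᵢ+bᵢ (exposed), n₀ᵢ = cᵢ+dᵢ (unexposed), nᵢ = n₁ᵢ+n₀ᵢ.
Stratum 1 (≤ High school): n₁ = 323, n₀ = 240, n = 563; a·n₀/n = 73·240/563 = 31.1190; c·n₁/n = 23·323/563 = 13.1954
Stratum 2 (Some college): n₁ = 159, n₀ = 347, n = 506; a·n₀/n = 115·347/506 = 78.8636; c·n₁/n = 162·159/506 = 50.9051
Stratum 3 (≥ Bachelor's): n₁ = 248, n₀ = 374, n = 622; a·n₀/n = 103·374/622 = 61.9325; c·n₁/n = 66·248/622 = 26.3151
RR_MH = (31.1190 + 78.8636 + 61.9325) / (13.1954 + 50.9051 + 26.3151) = 171.9151 / 90.4156 = 1.90139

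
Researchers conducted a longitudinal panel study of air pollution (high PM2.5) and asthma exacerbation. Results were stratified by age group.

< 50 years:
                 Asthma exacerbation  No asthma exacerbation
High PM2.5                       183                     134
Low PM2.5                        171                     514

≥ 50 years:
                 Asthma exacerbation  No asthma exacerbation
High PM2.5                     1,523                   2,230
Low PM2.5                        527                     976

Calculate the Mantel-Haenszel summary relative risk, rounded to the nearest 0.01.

RR_MH = Σ(aᵢ·n₀ᵢ/nᵢ) / Σ(cᵢ·n₁ᵢ/nᵢ), with n₁ᵢ = aᵢ+bᵢ (exposed), n₀ᵢ = cᵢ+dᵢ (unexposed), nᵢ = n₁ᵢ+n₀ᵢ.
Stratum 1 (< 50 years): n₁ = 317, n₀ = 685, n = 1002; a·n₀/n = 183·685/1002 = 125.1048; c·n₁/n = 171·317/1002 = 54.0988
Stratum 2 (≥ 50 years): n₁ = 3753, n₀ = 1503, n = 5256; a·n₀/n = 1523·1503/5256 = 435.5154; c·n₁/n = 527·3753/5256 = 376.2997
RR_MH = (125.1048 + 435.5154) / (54.0988 + 376.2997) = 560.6202 / 430.3985 = 1.30256

1.30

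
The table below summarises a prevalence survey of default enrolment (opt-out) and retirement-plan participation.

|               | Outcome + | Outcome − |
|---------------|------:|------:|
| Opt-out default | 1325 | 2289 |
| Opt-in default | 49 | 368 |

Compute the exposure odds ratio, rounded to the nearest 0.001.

4.347

Cells: a = 1325, b = 2289, c = 49, d = 368.
OR = (a·d)/(b·c) = (1325 × 368) / (2289 × 49) = 487600 / 112161 = 4.34732
The odds of retirement-plan participation are about 4.35 times as high in the opt-out default group.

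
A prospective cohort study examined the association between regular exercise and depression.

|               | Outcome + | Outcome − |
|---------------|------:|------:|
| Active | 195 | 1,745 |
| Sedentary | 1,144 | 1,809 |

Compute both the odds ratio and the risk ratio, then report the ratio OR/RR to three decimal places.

0.681

Cells: a = 195, b = 1745, c = 1144, d = 1809.
OR = (195·1809)/(1745·1144) = 352755/1996280 = 0.17671
Risk in exposed = 195/1940 = 0.10052; risk in unexposed = 1144/2953 = 0.38740; RR = 0.25946
OR/RR = 0.17671 / 0.25946 = 0.68105
The outcome is not rare, so the OR lies further from 1 than the RR.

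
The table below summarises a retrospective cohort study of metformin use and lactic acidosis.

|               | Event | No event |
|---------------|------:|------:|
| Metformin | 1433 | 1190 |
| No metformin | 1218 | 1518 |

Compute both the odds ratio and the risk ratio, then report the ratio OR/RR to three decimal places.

1.223

Cells: a = 1433, b = 1190, c = 1218, d = 1518.
OR = (1433·1518)/(1190·1218) = 2175294/1449420 = 1.50080
Risk in exposed = 1433/2623 = 0.54632; risk in unexposed = 1218/2736 = 0.44518; RR = 1.22720
OR/RR = 1.50080 / 1.22720 = 1.22295
The outcome is not rare, so the OR lies further from 1 than the RR.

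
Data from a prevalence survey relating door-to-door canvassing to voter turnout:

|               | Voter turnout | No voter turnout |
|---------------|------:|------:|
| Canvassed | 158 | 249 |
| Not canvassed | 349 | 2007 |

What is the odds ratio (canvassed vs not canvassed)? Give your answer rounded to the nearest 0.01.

Cells: a = 158, b = 249, c = 349, d = 2007.
OR = (a·d)/(b·c) = (158 × 2007) / (249 × 349) = 317106 / 86901 = 3.64905
The odds of voter turnout are about 3.65 times as high in the canvassed group.

3.65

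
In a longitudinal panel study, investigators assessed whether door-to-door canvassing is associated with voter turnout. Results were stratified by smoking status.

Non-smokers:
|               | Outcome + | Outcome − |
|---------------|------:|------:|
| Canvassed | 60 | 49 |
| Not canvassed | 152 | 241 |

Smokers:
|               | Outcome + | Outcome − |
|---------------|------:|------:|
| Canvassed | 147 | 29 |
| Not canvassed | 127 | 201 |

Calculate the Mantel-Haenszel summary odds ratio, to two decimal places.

3.95

OR_MH = Σ(aᵢdᵢ/nᵢ) / Σ(bᵢcᵢ/nᵢ), where nᵢ is the stratum total.
Stratum 1 (Non-smokers): n = 502; a·d/n = 60·241/502 = 28.8048; b·c/n = 49·152/502 = 14.8367
Stratum 2 (Smokers): n = 504; a·d/n = 147·201/504 = 58.6250; b·c/n = 29·127/504 = 7.3075
OR_MH = (28.8048 + 58.6250) / (14.8367 + 7.3075) = 87.4298 / 22.1442 = 3.94820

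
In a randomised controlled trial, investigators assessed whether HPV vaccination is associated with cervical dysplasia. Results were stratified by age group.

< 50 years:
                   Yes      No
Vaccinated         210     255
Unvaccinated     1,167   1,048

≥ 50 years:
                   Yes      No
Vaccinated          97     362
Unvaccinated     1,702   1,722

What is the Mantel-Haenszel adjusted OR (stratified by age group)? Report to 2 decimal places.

0.46

OR_MH = Σ(aᵢdᵢ/nᵢ) / Σ(bᵢcᵢ/nᵢ), where nᵢ is the stratum total.
Stratum 1 (< 50 years): n = 2680; a·d/n = 210·1048/2680 = 82.1194; b·c/n = 255·1167/2680 = 111.0392
Stratum 2 (≥ 50 years): n = 3883; a·d/n = 97·1722/3883 = 43.0167; b·c/n = 362·1702/3883 = 158.6722
OR_MH = (82.1194 + 43.0167) / (111.0392 + 158.6722) = 125.1361 / 269.7113 = 0.46396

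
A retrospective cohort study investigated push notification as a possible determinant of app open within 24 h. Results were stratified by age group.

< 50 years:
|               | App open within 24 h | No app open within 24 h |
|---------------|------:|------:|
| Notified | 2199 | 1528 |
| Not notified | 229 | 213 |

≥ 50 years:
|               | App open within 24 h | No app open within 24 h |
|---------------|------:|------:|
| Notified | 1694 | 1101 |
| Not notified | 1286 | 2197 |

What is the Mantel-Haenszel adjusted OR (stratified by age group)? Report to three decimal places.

OR_MH = Σ(aᵢdᵢ/nᵢ) / Σ(bᵢcᵢ/nᵢ), where nᵢ is the stratum total.
Stratum 1 (< 50 years): n = 4169; a·d/n = 2199·213/4169 = 112.3500; b·c/n = 1528·229/4169 = 83.9319
Stratum 2 (≥ 50 years): n = 6278; a·d/n = 1694·2197/6278 = 592.8191; b·c/n = 1101·1286/6278 = 225.5314
OR_MH = (112.3500 + 592.8191) / (83.9319 + 225.5314) = 705.1690 / 309.4633 = 2.27868

2.279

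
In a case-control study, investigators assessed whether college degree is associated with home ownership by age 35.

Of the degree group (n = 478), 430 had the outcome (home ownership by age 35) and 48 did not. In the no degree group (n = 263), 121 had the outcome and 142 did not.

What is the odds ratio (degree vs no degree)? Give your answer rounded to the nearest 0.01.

10.51

From the description: a = 430, b = 48, c = 121, d = 142.
OR = (a·d)/(b·c) = (430 × 142) / (48 × 121) = 61060 / 5808 = 10.51309
The odds of home ownership by age 35 are about 10.51 times as high in the degree group.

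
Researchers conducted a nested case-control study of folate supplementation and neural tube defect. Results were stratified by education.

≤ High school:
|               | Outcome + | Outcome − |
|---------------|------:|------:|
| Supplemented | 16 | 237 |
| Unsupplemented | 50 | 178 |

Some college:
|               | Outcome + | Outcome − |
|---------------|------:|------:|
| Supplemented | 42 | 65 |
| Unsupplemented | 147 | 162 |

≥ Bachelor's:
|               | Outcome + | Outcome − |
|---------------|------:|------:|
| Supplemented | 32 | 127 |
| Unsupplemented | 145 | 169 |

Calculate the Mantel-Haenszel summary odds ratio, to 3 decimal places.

0.390

OR_MH = Σ(aᵢdᵢ/nᵢ) / Σ(bᵢcᵢ/nᵢ), where nᵢ is the stratum total.
Stratum 1 (≤ High school): n = 481; a·d/n = 16·178/481 = 5.9210; b·c/n = 237·50/481 = 24.6362
Stratum 2 (Some college): n = 416; a·d/n = 42·162/416 = 16.3558; b·c/n = 65·147/416 = 22.9688
Stratum 3 (≥ Bachelor's): n = 473; a·d/n = 32·169/473 = 11.4334; b·c/n = 127·145/473 = 38.9323
OR_MH = (5.9210 + 16.3558 + 11.4334) / (24.6362 + 22.9688 + 38.9323) = 33.7102 / 86.5373 = 0.38955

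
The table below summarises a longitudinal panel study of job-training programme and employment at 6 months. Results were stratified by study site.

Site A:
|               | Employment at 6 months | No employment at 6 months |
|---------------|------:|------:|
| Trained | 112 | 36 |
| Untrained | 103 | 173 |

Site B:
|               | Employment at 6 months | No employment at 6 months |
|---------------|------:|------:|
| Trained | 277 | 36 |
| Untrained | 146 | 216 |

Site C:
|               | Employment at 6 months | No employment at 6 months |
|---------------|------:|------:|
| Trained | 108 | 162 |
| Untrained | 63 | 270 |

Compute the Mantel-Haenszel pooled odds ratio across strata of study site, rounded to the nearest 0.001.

5.461

OR_MH = Σ(aᵢdᵢ/nᵢ) / Σ(bᵢcᵢ/nᵢ), where nᵢ is the stratum total.
Stratum 1 (Site A): n = 424; a·d/n = 112·173/424 = 45.6981; b·c/n = 36·103/424 = 8.7453
Stratum 2 (Site B): n = 675; a·d/n = 277·216/675 = 88.6400; b·c/n = 36·146/675 = 7.7867
Stratum 3 (Site C): n = 603; a·d/n = 108·270/603 = 48.3582; b·c/n = 162·63/603 = 16.9254
OR_MH = (45.6981 + 88.6400 + 48.3582) / (8.7453 + 7.7867 + 16.9254) = 182.6963 / 33.4573 = 5.46058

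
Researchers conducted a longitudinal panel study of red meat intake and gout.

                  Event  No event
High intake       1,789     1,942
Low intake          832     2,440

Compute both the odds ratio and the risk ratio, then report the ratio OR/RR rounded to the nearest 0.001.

1.433

Cells: a = 1789, b = 1942, c = 832, d = 2440.
OR = (1789·2440)/(1942·832) = 4365160/1615744 = 2.70164
Risk in exposed = 1789/3731 = 0.47950; risk in unexposed = 832/3272 = 0.25428; RR = 1.88571
OR/RR = 2.70164 / 1.88571 = 1.43269
The outcome is not rare, so the OR lies further from 1 than the RR.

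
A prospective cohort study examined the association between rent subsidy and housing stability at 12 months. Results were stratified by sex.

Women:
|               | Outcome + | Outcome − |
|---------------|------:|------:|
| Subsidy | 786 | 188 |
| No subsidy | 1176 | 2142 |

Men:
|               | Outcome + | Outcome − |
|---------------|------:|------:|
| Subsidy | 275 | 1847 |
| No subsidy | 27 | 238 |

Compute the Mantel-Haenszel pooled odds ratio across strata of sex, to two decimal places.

OR_MH = Σ(aᵢdᵢ/nᵢ) / Σ(bᵢcᵢ/nᵢ), where nᵢ is the stratum total.
Stratum 1 (Women): n = 4292; a·d/n = 786·2142/4292 = 392.2675; b·c/n = 188·1176/4292 = 51.5116
Stratum 2 (Men): n = 2387; a·d/n = 275·238/2387 = 27.4194; b·c/n = 1847·27/2387 = 20.8919
OR_MH = (392.2675 + 27.4194) / (51.5116 + 20.8919) = 419.6868 / 72.4036 = 5.79649

5.80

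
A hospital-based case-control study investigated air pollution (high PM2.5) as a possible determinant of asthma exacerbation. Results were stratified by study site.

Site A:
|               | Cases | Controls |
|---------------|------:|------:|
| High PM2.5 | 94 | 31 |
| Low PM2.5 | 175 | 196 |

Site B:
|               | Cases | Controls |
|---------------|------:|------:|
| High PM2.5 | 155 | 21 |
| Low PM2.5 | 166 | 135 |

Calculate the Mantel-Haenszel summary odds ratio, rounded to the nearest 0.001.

4.440

OR_MH = Σ(aᵢdᵢ/nᵢ) / Σ(bᵢcᵢ/nᵢ), where nᵢ is the stratum total.
Stratum 1 (Site A): n = 496; a·d/n = 94·196/496 = 37.1452; b·c/n = 31·175/496 = 10.9375
Stratum 2 (Site B): n = 477; a·d/n = 155·135/477 = 43.8679; b·c/n = 21·166/477 = 7.3082
OR_MH = (37.1452 + 43.8679) / (10.9375 + 7.3082) = 81.0131 / 18.2457 = 4.44013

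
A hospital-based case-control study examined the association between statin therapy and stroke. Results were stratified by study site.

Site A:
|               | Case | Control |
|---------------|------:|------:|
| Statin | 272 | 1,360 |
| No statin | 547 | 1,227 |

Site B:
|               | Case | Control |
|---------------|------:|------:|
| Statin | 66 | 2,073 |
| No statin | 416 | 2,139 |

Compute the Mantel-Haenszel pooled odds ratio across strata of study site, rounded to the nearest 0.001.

OR_MH = Σ(aᵢdᵢ/nᵢ) / Σ(bᵢcᵢ/nᵢ), where nᵢ is the stratum total.
Stratum 1 (Site A): n = 3406; a·d/n = 272·1227/3406 = 97.9871; b·c/n = 1360·547/3406 = 218.4146
Stratum 2 (Site B): n = 4694; a·d/n = 66·2139/4694 = 30.0754; b·c/n = 2073·416/4694 = 183.7171
OR_MH = (97.9871 + 30.0754) / (218.4146 + 183.7171) = 128.0625 / 402.1316 = 0.31846

0.318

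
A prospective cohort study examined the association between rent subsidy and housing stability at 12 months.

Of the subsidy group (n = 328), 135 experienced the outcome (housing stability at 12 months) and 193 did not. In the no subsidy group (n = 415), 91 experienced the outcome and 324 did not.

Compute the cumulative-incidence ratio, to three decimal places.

1.877

From the description: a = 135, b = 193, c = 91, d = 324.
Risk in exposed = 135/328 = 0.41159; risk in unexposed = 91/415 = 0.21928.
RR = 0.41159 / 0.21928 = 1.87701
The risk among the exposed is 1.88 times that among the unexposed.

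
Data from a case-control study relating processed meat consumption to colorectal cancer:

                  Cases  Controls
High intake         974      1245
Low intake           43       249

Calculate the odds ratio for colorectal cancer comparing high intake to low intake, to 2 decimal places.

4.53

Cells: a = 974, b = 1245, c = 43, d = 249.
OR = (a·d)/(b·c) = (974 × 249) / (1245 × 43) = 242526 / 53535 = 4.53023
The odds of colorectal cancer are about 4.53 times as high in the high intake group.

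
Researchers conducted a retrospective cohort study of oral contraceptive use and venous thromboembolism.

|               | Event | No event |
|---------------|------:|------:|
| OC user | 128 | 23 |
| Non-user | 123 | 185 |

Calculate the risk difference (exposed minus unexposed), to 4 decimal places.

0.4483

Cells: a = 128, b = 23, c = 123, d = 185.
Risk in exposed = 128/151 = 0.847682; risk in unexposed = 123/308 = 0.399351.
Risk difference = 0.847682 − 0.399351 = 0.448331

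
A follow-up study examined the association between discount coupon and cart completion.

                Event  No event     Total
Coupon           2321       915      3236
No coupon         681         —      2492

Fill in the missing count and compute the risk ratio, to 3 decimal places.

2.625

The missing cell is in the unexposed row: 2492 − 681 = 1811.
So a = 2321, b = 915, c = 681, d = 1811.
RR = [a/(a+b)] / [c/(c+d)] = (2321/3236) / (681/2492) = 0.71724/0.27327 = 2.62463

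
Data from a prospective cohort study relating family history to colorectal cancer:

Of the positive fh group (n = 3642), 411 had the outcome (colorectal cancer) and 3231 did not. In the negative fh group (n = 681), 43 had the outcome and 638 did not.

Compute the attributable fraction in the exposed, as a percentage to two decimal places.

44.05

From the description: a = 411, b = 3231, c = 43, d = 638.
Risk in exposed = 411/3642 = 0.11285; risk in unexposed = 43/681 = 0.06314.
RR = 0.11285/0.06314 = 1.78723
AR% = (RR − 1)/RR × 100 = (1.78723 − 1)/1.78723 × 100 = 44.0475%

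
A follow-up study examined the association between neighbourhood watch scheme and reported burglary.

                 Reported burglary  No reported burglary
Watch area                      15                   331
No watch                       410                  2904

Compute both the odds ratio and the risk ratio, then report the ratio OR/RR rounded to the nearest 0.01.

Cells: a = 15, b = 331, c = 410, d = 2904.
OR = (15·2904)/(331·410) = 43560/135710 = 0.32098
Risk in exposed = 15/346 = 0.04335; risk in unexposed = 410/3314 = 0.12372; RR = 0.35042
OR/RR = 0.32098 / 0.35042 = 0.91599
The outcome is not rare, so the OR lies further from 1 than the RR.

0.92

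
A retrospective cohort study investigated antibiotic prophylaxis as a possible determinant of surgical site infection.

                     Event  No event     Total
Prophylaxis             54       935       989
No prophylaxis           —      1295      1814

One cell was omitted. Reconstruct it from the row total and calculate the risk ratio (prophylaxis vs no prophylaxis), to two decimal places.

0.19

The missing cell is in the unexposed row: 1814 − 1295 = 519.
So a = 54, b = 935, c = 519, d = 1295.
RR = [a/(a+b)] / [c/(c+d)] = (54/989) / (519/1814) = 0.05460/0.28611 = 0.19084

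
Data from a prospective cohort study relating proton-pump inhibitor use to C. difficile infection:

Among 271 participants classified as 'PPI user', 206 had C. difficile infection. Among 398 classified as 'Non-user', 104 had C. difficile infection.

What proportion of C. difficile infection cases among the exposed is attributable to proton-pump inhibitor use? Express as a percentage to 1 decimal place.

65.6

From the description: a = 206, b = 65, c = 104, d = 294.
Risk in exposed = 206/271 = 0.76015; risk in unexposed = 104/398 = 0.26131.
RR = 0.76015/0.26131 = 2.90903
AR% = (RR − 1)/RR × 100 = (2.90903 − 1)/2.90903 × 100 = 65.6242%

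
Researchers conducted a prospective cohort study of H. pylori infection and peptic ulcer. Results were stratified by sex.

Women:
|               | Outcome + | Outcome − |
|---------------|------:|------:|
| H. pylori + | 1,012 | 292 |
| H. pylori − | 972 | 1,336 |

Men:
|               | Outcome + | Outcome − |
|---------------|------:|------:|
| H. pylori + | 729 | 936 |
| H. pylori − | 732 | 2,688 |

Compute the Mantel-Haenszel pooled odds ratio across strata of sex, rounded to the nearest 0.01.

3.56

OR_MH = Σ(aᵢdᵢ/nᵢ) / Σ(bᵢcᵢ/nᵢ), where nᵢ is the stratum total.
Stratum 1 (Women): n = 3612; a·d/n = 1012·1336/3612 = 374.3167; b·c/n = 292·972/3612 = 78.5781
Stratum 2 (Men): n = 5085; a·d/n = 729·2688/5085 = 385.3593; b·c/n = 936·732/5085 = 134.7398
OR_MH = (374.3167 + 385.3593) / (78.5781 + 134.7398) = 759.6760 / 213.3179 = 3.56124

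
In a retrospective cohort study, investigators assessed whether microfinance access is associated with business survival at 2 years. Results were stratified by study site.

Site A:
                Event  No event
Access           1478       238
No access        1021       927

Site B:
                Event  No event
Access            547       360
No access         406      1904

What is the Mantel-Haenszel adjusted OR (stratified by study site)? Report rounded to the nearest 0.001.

OR_MH = Σ(aᵢdᵢ/nᵢ) / Σ(bᵢcᵢ/nᵢ), where nᵢ is the stratum total.
Stratum 1 (Site A): n = 3664; a·d/n = 1478·927/3664 = 373.9372; b·c/n = 238·1021/3664 = 66.3204
Stratum 2 (Site B): n = 3217; a·d/n = 547·1904/3217 = 323.7451; b·c/n = 360·406/3217 = 45.4336
OR_MH = (373.9372 + 323.7451) / (66.3204 + 45.4336) = 697.6823 / 111.7540 = 6.24302

6.243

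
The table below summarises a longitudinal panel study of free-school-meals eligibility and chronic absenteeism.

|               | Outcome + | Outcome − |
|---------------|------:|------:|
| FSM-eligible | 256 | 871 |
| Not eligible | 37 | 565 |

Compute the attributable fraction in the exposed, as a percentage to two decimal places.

Cells: a = 256, b = 871, c = 37, d = 565.
Risk in exposed = 256/1127 = 0.22715; risk in unexposed = 37/602 = 0.06146.
RR = 0.22715/0.06146 = 3.69582
AR% = (RR − 1)/RR × 100 = (3.69582 − 1)/3.69582 × 100 = 72.9424%

72.94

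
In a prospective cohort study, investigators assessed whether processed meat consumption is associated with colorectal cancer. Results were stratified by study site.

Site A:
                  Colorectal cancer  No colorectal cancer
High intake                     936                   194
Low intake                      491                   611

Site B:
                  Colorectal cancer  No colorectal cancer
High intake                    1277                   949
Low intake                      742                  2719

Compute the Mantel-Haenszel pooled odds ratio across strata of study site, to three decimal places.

OR_MH = Σ(aᵢdᵢ/nᵢ) / Σ(bᵢcᵢ/nᵢ), where nᵢ is the stratum total.
Stratum 1 (Site A): n = 2232; a·d/n = 936·611/2232 = 256.2258; b·c/n = 194·491/2232 = 42.6765
Stratum 2 (Site B): n = 5687; a·d/n = 1277·2719/5687 = 610.5439; b·c/n = 949·742/5687 = 123.8189
OR_MH = (256.2258 + 610.5439) / (42.6765 + 123.8189) = 866.7697 / 166.4954 = 5.20597

5.206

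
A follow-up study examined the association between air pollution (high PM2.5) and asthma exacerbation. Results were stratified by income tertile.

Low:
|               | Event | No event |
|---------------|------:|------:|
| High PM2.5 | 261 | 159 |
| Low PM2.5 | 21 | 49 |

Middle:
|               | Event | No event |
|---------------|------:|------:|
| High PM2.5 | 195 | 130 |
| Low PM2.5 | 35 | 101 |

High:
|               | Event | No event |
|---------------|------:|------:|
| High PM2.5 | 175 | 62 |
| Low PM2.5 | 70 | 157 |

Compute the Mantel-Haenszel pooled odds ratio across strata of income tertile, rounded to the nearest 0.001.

4.917

OR_MH = Σ(aᵢdᵢ/nᵢ) / Σ(bᵢcᵢ/nᵢ), where nᵢ is the stratum total.
Stratum 1 (Low): n = 490; a·d/n = 261·49/490 = 26.1000; b·c/n = 159·21/490 = 6.8143
Stratum 2 (Middle): n = 461; a·d/n = 195·101/461 = 42.7223; b·c/n = 130·35/461 = 9.8698
Stratum 3 (High): n = 464; a·d/n = 175·157/464 = 59.2134; b·c/n = 62·70/464 = 9.3534
OR_MH = (26.1000 + 42.7223 + 59.2134) / (6.8143 + 9.8698 + 9.3534) = 128.0357 / 26.0376 = 4.91734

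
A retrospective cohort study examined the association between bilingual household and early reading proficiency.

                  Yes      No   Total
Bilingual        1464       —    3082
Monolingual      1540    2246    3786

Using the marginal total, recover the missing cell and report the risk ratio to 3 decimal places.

1.168

The missing cell is in the exposed row: 3082 − 1464 = 1618.
So a = 1464, b = 1618, c = 1540, d = 2246.
RR = [a/(a+b)] / [c/(c+d)] = (1464/3082) / (1540/3786) = 0.47502/0.40676 = 1.16780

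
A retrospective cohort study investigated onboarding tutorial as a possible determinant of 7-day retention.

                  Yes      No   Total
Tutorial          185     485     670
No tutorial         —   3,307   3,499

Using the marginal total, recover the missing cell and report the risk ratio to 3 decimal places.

The missing cell is in the unexposed row: 3499 − 3307 = 192.
So a = 185, b = 485, c = 192, d = 3307.
RR = [a/(a+b)] / [c/(c+d)] = (185/670) / (192/3499) = 0.27612/0.05487 = 5.03199

5.032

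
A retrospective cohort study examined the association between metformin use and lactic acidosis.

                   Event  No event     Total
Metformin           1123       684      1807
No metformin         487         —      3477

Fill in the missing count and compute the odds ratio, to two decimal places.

10.08

The missing cell is in the unexposed row: 3477 − 487 = 2990.
So a = 1123, b = 684, c = 487, d = 2990.
OR = (a·d)/(b·c) = (1123 × 2990) / (684 × 487) = 3357770 / 333108 = 10.08012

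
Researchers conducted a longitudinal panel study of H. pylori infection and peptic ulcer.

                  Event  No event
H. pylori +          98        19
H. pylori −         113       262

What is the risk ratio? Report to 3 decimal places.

2.780

Cells: a = 98, b = 19, c = 113, d = 262.
Risk in exposed = 98/117 = 0.83761; risk in unexposed = 113/375 = 0.30133.
RR = 0.83761 / 0.30133 = 2.77967
The risk among the exposed is 2.78 times that among the unexposed.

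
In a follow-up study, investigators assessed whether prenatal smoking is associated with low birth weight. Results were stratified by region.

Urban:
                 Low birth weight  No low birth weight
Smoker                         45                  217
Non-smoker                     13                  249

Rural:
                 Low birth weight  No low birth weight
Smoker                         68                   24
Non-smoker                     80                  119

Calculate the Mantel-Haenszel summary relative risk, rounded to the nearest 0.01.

2.17

RR_MH = Σ(aᵢ·n₀ᵢ/nᵢ) / Σ(cᵢ·n₁ᵢ/nᵢ), with n₁ᵢ = aᵢ+bᵢ (exposed), n₀ᵢ = cᵢ+dᵢ (unexposed), nᵢ = n₁ᵢ+n₀ᵢ.
Stratum 1 (Urban): n₁ = 262, n₀ = 262, n = 524; a·n₀/n = 45·262/524 = 22.5000; c·n₁/n = 13·262/524 = 6.5000
Stratum 2 (Rural): n₁ = 92, n₀ = 199, n = 291; a·n₀/n = 68·199/291 = 46.5017; c·n₁/n = 80·92/291 = 25.2921
RR_MH = (22.5000 + 46.5017) / (6.5000 + 25.2921) = 69.0017 / 31.7921 = 2.17040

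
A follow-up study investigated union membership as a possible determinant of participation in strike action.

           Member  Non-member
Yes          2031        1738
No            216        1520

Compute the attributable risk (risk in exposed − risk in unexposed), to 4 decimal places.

Reading the table with exposure as columns: a = 2031 (Member, case), b = 216 (Member, non-case), c = 1738 (Non-member, case), d = 1520.
Risk in exposed = 2031/2247 = 0.903872; risk in unexposed = 1738/3258 = 0.533456.
Risk difference = 0.903872 − 0.533456 = 0.370416

0.3704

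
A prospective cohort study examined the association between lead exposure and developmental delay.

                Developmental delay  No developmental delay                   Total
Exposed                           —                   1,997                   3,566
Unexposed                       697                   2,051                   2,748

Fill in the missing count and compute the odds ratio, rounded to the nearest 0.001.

2.312

The missing cell is in the exposed row: 3566 − 1997 = 1569.
So a = 1569, b = 1997, c = 697, d = 2051.
OR = (a·d)/(b·c) = (1569 × 2051) / (1997 × 697) = 3218019 / 1391909 = 2.31195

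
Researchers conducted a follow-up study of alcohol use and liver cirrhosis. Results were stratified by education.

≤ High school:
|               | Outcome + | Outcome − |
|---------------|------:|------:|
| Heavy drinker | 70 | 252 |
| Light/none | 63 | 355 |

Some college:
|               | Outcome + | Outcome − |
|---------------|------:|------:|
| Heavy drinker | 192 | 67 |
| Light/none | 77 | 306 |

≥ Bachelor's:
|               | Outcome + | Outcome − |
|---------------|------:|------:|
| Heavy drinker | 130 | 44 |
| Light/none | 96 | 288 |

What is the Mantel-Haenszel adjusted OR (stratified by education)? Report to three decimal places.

5.186

OR_MH = Σ(aᵢdᵢ/nᵢ) / Σ(bᵢcᵢ/nᵢ), where nᵢ is the stratum total.
Stratum 1 (≤ High school): n = 740; a·d/n = 70·355/740 = 33.5811; b·c/n = 252·63/740 = 21.4541
Stratum 2 (Some college): n = 642; a·d/n = 192·306/642 = 91.5140; b·c/n = 67·77/642 = 8.0358
Stratum 3 (≥ Bachelor's): n = 558; a·d/n = 130·288/558 = 67.0968; b·c/n = 44·96/558 = 7.5699
OR_MH = (33.5811 + 91.5140 + 67.0968) / (21.4541 + 8.0358 + 7.5699) = 192.1919 / 37.0598 = 5.18600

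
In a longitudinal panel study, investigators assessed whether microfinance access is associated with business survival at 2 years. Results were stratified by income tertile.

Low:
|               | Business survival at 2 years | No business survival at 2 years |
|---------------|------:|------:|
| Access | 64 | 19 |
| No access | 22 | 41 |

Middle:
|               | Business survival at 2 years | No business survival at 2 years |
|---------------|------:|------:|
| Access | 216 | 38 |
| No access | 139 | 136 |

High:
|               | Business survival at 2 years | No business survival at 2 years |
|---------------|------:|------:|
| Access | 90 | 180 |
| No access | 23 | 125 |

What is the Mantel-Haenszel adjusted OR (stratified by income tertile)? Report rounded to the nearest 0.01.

OR_MH = Σ(aᵢdᵢ/nᵢ) / Σ(bᵢcᵢ/nᵢ), where nᵢ is the stratum total.
Stratum 1 (Low): n = 146; a·d/n = 64·41/146 = 17.9726; b·c/n = 19·22/146 = 2.8630
Stratum 2 (Middle): n = 529; a·d/n = 216·136/529 = 55.5312; b·c/n = 38·139/529 = 9.9849
Stratum 3 (High): n = 418; a·d/n = 90·125/418 = 26.9139; b·c/n = 180·23/418 = 9.9043
OR_MH = (17.9726 + 55.5312 + 26.9139) / (2.8630 + 9.9849 + 9.9043) = 100.4177 / 22.7522 = 4.41354

4.41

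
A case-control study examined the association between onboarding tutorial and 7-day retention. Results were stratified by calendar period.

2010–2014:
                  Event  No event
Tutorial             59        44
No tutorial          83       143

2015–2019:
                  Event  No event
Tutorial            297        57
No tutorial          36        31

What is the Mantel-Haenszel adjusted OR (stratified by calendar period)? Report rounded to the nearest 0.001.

2.974

OR_MH = Σ(aᵢdᵢ/nᵢ) / Σ(bᵢcᵢ/nᵢ), where nᵢ is the stratum total.
Stratum 1 (2010–2014): n = 329; a·d/n = 59·143/329 = 25.6444; b·c/n = 44·83/329 = 11.1003
Stratum 2 (2015–2019): n = 421; a·d/n = 297·31/421 = 21.8694; b·c/n = 57·36/421 = 4.8741
OR_MH = (25.6444 + 21.8694) / (11.1003 + 4.8741) = 47.5137 / 15.9744 = 2.97437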